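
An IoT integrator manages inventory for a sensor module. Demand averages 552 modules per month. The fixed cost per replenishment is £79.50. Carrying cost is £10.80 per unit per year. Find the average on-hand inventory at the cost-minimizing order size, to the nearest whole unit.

Average inventory ≈ 156 modules

Annual demand D = 552 × 12 = 6,624.
Q* = √(2DS/H) = √(2 × 6,624 × 79.5 / 10.8) ≈ 312.28.
Average inventory = Q*/2 ≈ 312.28 / 2 = 156.141.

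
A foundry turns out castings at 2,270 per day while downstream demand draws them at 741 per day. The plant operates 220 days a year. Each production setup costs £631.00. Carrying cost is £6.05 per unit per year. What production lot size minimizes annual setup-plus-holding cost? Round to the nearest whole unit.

Annual demand D = 741 × 220 = 163,020.
Production build-up factor (1 − d/p) = 1 − 741/2,270 = 0.6736.
Q* = √(2DS / (H(1 − d/p))) = √(2 × 163,020 × 631 / (6.05 × 0.6736)).
= √(205,731,240 / 4.0751) ≈ 7105.287.

Q* ≈ 7,105 castings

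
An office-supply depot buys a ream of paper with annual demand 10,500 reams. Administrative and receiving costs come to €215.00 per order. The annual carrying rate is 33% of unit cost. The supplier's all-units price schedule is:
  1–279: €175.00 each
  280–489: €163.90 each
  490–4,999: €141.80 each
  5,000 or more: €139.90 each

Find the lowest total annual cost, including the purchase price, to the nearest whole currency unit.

TC* ≈ €1,504,972

Holding cost per unit per year at price C is H = 0.33·C.
Evaluate total cost at each tier's feasible EOQ or, if the EOQ is below the tier, at the tier's minimum quantity.
Tier 1 (€175.00): EOQ = 279.6 exceeds tier's upper bound 279, so this tier is dominated.
EOQ at €163.90 = 288.9 (feasible in tier 2): TC = 10,500×€163.90 + (10,500/288.9)×215 + (288.9/2)×0.33×€163.90 = €1,736,576.99.
EOQ at €141.80 = 310.6 < 490, so use break Q=490: TC = 10,500×€141.80 + (10,500/490.0)×215 + (490.0/2)×0.33×€141.80 = €1,504,971.67.
EOQ at €139.90 = 312.7 < 5000, so use break Q=5000: TC = 10,500×€139.90 + (10,500/5000.0)×215 + (5000.0/2)×0.33×€139.90 = €1,584,819.00.
Lowest total cost among the candidates is at Q = 490.0.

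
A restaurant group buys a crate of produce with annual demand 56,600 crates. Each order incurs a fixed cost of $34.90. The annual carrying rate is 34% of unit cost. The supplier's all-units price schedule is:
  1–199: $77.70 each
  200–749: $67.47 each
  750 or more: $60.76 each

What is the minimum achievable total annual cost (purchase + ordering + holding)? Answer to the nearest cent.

TC* ≈ $3,449,396.69

Holding cost per unit per year at price C is H = 0.34·C.
For each price level, check whether its EOQ is feasible; otherwise the best quantity at that price is the breakpoint.
Tier 1 ($77.70): EOQ = 386.7 exceeds tier's upper bound 199, so this tier is dominated.
EOQ at $67.47 = 415.0 (feasible in tier 2): TC = 56,600×$67.47 + (56,600/415.0)×34.9 + (415.0/2)×0.34×$67.47 = $3,828,321.86.
EOQ at $60.76 = 437.3 < 750, so use break Q=750: TC = 56,600×$60.76 + (56,600/750.0)×34.9 + (750.0/2)×0.34×$60.76 = $3,449,396.69.
Lowest total cost among the candidates is at Q = 750.0.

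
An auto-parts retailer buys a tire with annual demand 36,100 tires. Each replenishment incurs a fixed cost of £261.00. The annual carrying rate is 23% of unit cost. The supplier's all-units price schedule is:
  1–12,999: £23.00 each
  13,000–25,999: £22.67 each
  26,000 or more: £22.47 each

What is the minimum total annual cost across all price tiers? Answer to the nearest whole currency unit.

TC* ≈ £840,284

Holding cost per unit per year at price C is H = 0.23·C.
Candidates are each tier's EOQ (if it falls in that tier) and each price-break quantity.
EOQ at £23.00 = 1887.4 (feasible in tier 1): TC = 36,100×£23.00 + (36,100/1887.4)×261 + (1887.4/2)×0.23×£23.00 = £840,284.28.
EOQ at £22.67 = 1901.1 < 13000, so use break Q=13000: TC = 36,100×£22.67 + (36,100/13000.0)×261 + (13000.0/2)×0.23×£22.67 = £853,003.43.
EOQ at £22.47 = 1909.5 < 26000, so use break Q=26000: TC = 36,100×£22.47 + (36,100/26000.0)×261 + (26000.0/2)×0.23×£22.47 = £878,714.69.
Lowest total cost among the candidates is at Q = 1887.4.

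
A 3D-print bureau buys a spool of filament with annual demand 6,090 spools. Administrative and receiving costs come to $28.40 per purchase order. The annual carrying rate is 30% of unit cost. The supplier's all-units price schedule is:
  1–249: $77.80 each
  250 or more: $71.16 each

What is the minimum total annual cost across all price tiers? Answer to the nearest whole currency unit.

Holding cost per unit per year at price C is H = 0.30·C.
For each price level, check whether its EOQ is feasible; otherwise the best quantity at that price is the breakpoint.
EOQ at $77.80 = 121.7 (feasible in tier 1): TC = 6,090×$77.80 + (6,090/121.7)×28.4 + (121.7/2)×0.30×$77.80 = $476,643.41.
EOQ at $71.16 = 127.3 < 250, so use break Q=250: TC = 6,090×$71.16 + (6,090/250.0)×28.4 + (250.0/2)×0.30×$71.16 = $436,724.72.
Lowest total cost among the candidates is at Q = 250.0.

TC* ≈ $436,725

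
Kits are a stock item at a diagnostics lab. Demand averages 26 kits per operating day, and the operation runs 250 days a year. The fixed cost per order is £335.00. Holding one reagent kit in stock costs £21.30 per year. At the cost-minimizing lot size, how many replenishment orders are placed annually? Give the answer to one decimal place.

N ≈ 14.4 orders per year

Annual demand D = 26 × 250 = 6,500.
The optimal lot size = √(2DS/H) = √(2 × 6,500 × 335 / 21.3) ≈ 452.17.
Orders per year = D / Q* = 6,500 / 452.17 ≈ 14.375.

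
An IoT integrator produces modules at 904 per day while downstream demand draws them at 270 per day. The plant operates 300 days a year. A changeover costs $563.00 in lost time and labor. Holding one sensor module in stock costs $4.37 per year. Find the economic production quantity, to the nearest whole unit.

Annual demand D = 270 × 300 = 81,000.
Production build-up factor (1 − d/p) = 1 − 270/904 = 0.7013.
Q* = √(2DS / (H(1 − d/p))) = √(2 × 81,000 × 563 / (4.37 × 0.7013)).
= √(91,206,000 / 3.0648) ≈ 5455.199.

Q* ≈ 5,455 modules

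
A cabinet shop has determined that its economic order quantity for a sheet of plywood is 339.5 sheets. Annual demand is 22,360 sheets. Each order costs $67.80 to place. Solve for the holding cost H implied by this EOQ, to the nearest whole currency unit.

Squaring Q* = √(2DS/H) gives Q*² = 2DS/H.
From Q* = √(2DS/H): H = 2DS / Q*² = 2 × 22,360 × 67.8 / 339.5² = 26.3058.

H ≈ $26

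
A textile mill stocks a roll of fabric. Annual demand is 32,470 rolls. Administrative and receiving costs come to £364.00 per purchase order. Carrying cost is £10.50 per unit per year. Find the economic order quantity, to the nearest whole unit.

EOQ = √(2DS / H) = √(2 × 32,470 × 364 / 10.5).
= √(23,638,160 / 10.5) = √2,251,253.3333 ≈ 1500.418.

Q* ≈ 1,500 rolls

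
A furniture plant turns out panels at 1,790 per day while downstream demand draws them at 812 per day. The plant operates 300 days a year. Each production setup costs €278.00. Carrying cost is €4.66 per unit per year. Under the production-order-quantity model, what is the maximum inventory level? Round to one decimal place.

I_max ≈ 3,985.0 panels

Annual demand D = 812 × 300 = 243,600.
Production build-up factor (1 − d/p) = 1 − 812/1,790 = 0.5464.
Q* = √(2DS / (H(1 − d/p))) = √(2 × 243,600 × 278 / (4.66 × 0.5464)).
= √(135,441,600 / 2.5461) ≈ 7293.570.
Maximum inventory = Q*(1 − d/p) = 7293.570 × 0.5464 ≈ 3984.979.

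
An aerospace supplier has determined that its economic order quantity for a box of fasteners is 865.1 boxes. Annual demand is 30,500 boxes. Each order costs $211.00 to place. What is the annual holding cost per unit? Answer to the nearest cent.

Invert the EOQ relation Q*² = 2DS/H.
From Q* = √(2DS/H): H = 2DS / Q*² = 2 × 30,500 × 211 / 865.1² = 17.1981.

H ≈ $17.20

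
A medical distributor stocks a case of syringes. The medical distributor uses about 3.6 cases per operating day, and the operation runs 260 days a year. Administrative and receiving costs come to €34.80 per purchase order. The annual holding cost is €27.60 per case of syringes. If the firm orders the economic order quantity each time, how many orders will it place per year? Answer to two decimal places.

N ≈ 19.27 orders per year

Annual demand D = 3.6 × 260 = 936.
EOQ = √(2DS/H) = √(2 × 936 × 34.8 / 27.6) ≈ 48.58.
Orders per year = D / Q* = 936 / 48.58 ≈ 19.266.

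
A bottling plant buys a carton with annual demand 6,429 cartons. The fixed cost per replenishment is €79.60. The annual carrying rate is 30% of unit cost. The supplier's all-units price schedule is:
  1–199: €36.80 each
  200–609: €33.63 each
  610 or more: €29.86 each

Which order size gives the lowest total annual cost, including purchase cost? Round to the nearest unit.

Holding cost per unit per year at price C is H = 0.30·C.
Candidates are each tier's EOQ (if it falls in that tier) and each price-break quantity.
Tier 1 (€36.80): EOQ = 304.5 exceeds tier's upper bound 199, so this tier is dominated.
EOQ at €33.63 = 318.5 (feasible in tier 2): TC = 6,429×€33.63 + (6,429/318.5)×79.6 + (318.5/2)×0.30×€33.63 = €219,420.69.
EOQ at €29.86 = 338.0 < 610, so use break Q=610: TC = 6,429×€29.86 + (6,429/610.0)×79.6 + (610.0/2)×0.30×€29.86 = €195,541.06.
Lowest total cost is €195,541.06 at Q = 610.0.

Q* ≈ 610 cartons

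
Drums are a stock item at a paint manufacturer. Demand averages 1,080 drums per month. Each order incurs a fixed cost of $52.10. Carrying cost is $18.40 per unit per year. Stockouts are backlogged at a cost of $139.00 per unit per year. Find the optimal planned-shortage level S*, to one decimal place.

S* ≈ 33.7 drums

Annual demand D = 1,080 × 12 = 12,960.
With planned backorders, Q* = √(2DS/H) · √((H+B)/B).
√(2DS/H) = √(2 × 12,960 × 52.1 / 18.4) = 270.912.
√((H+B)/B) = √((18.4+139)/139) = 1.0641.
Q* ≈ 288.285.
S* = Q* · H/(H+B) = 288.285 × 18.4/157.4 ≈ 33.700.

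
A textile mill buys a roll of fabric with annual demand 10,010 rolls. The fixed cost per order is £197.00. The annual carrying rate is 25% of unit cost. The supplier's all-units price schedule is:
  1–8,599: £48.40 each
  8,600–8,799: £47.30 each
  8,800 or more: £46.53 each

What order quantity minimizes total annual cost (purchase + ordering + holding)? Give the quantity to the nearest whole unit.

Q* ≈ 571 rolls

Holding cost per unit per year at price C is H = 0.25·C.
Candidates are each tier's EOQ (if it falls in that tier) and each price-break quantity.
EOQ at £48.40 = 570.9 (feasible in tier 1): TC = 10,010×£48.40 + (10,010/570.9)×197 + (570.9/2)×0.25×£48.40 = £491,392.09.
EOQ at £47.30 = 577.5 < 8600, so use break Q=8600: TC = 10,010×£47.30 + (10,010/8600.0)×197 + (8600.0/2)×0.25×£47.30 = £524,549.80.
EOQ at £46.53 = 582.3 < 8800, so use break Q=8800: TC = 10,010×£46.53 + (10,010/8800.0)×197 + (8800.0/2)×0.25×£46.53 = £517,172.39.
Lowest total cost is £491,392.09 at Q = 570.9.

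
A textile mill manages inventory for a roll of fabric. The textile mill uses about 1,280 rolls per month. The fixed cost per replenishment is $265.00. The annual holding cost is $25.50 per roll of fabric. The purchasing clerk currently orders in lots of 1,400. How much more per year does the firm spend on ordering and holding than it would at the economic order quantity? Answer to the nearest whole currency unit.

Annual demand D = 1,280 × 12 = 15,360.
EOQ = √(2DS/H) = √(2 × 15,360 × 265 / 25.5) ≈ 565.02.
Cost at Q* = (D/Q*)S + (Q*/2)H = √(2DSH) ≈ $14,408.00.
Cost at Q = 1,400: (15,360/1,400)×265 + (1,400/2)×25.5 = $2,907.43 + $17,850.00 = $20,757.43.
Excess = $20,757.43 − $14,408.00 = $6,349.43.

Extra cost ≈ $6,349 per year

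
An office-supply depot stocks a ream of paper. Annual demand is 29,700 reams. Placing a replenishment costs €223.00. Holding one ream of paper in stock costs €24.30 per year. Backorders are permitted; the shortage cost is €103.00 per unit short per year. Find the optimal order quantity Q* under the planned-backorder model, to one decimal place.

Q* ≈ 820.8 reams

With planned backorders, Q* = √(2DS/H) · √((H+B)/B).
√(2DS/H) = √(2 × 29,700 × 223 / 24.3) = 738.316.
√((H+B)/B) = √((24.3+103)/103) = 1.1117.
Q* ≈ 820.801.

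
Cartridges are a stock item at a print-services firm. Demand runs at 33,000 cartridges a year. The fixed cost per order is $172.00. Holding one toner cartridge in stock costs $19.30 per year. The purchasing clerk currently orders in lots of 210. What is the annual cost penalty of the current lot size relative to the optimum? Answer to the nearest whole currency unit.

EOQ = √(2DS/H) = √(2 × 33,000 × 172 / 19.3) ≈ 766.93.
Cost at Q* = (D/Q*)S + (Q*/2)H = √(2DSH) ≈ $14,801.81.
Cost at Q = 210: (33,000/210)×172 + (210/2)×19.3 = $27,028.57 + $2,026.50 = $29,055.07.
Excess = $29,055.07 − $14,801.81 = $14,253.26.

Extra cost ≈ $14,253 per year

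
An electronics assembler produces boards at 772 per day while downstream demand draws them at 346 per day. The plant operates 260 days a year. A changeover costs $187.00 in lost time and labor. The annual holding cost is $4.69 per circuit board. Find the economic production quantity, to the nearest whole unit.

Annual demand D = 346 × 260 = 89,960.
Production build-up factor (1 − d/p) = 1 − 346/772 = 0.5518.
Q* = √(2DS / (H(1 − d/p))) = √(2 × 89,960 × 187 / (4.69 × 0.5518)).
= √(33,645,040 / 2.588) ≈ 3605.603.

Q* ≈ 3,606 boards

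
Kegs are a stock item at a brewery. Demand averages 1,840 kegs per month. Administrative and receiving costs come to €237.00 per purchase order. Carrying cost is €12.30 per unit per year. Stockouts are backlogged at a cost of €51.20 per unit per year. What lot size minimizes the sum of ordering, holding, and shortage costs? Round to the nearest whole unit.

Annual demand D = 1,840 × 12 = 22,080.
With planned backorders, Q* = √(2DS/H) · √((H+B)/B).
√(2DS/H) = √(2 × 22,080 × 237 / 12.3) = 922.436.
√((H+B)/B) = √((12.3+51.2)/51.2) = 1.1137.
Q* ≈ 1027.278.

Q* ≈ 1,027 kegs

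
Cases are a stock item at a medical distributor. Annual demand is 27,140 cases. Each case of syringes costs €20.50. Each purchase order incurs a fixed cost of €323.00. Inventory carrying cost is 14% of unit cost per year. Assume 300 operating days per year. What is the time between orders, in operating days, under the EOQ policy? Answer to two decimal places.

Holding cost H = 0.14 × €20.50 = €2.8700 per unit per year.
Q* = √(2DS/H) = √(2 × 27,140 × 323 / 2.87) ≈ 2471.61.
Cycle time = Q*/D × 300 = 2471.61 / 27,140 × 300 ≈ 27.321 days.

T ≈ 27.32 days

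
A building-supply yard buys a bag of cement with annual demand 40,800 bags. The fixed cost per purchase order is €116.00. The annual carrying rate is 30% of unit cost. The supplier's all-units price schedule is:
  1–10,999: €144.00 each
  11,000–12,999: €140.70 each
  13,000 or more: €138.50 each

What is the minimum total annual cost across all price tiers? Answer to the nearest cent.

TC* ≈ €5,895,421.62

Holding cost per unit per year at price C is H = 0.30·C.
Evaluate total cost at each tier's feasible EOQ or, if the EOQ is below the tier, at the tier's minimum quantity.
EOQ at €144.00 = 468.1 (feasible in tier 1): TC = 40,800×€144.00 + (40,800/468.1)×116 + (468.1/2)×0.30×€144.00 = €5,895,421.62.
EOQ at €140.70 = 473.6 < 11000, so use break Q=11000: TC = 40,800×€140.70 + (40,800/11000.0)×116 + (11000.0/2)×0.30×€140.70 = €5,973,145.25.
EOQ at €138.50 = 477.3 < 13000, so use break Q=13000: TC = 40,800×€138.50 + (40,800/13000.0)×116 + (13000.0/2)×0.30×€138.50 = €5,921,239.06.
Lowest total cost among the candidates is at Q = 468.1.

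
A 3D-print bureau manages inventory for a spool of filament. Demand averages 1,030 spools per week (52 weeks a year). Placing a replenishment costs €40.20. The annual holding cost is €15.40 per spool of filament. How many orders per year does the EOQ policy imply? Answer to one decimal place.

Annual demand D = 1,030 × 52 = 53,560.
The optimal lot size = √(2DS/H) = √(2 × 53,560 × 40.2 / 15.4) ≈ 528.80.
Orders per year = D / Q* = 53,560 / 528.80 ≈ 101.287.

N ≈ 101.3 orders per year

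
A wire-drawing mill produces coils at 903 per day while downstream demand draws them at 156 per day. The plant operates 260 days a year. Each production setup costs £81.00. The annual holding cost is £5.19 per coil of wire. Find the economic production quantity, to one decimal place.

Q* ≈ 1,237.1 coils

Annual demand D = 156 × 260 = 40,560.
Production build-up factor (1 − d/p) = 1 − 156/903 = 0.8272.
Q* = √(2DS / (H(1 − d/p))) = √(2 × 40,560 × 81 / (5.19 × 0.8272)).
= √(6,570,720 / 4.2934) ≈ 1237.104.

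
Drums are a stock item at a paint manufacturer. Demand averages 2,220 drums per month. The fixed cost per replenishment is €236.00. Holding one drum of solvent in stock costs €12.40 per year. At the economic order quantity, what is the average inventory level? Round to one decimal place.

Average inventory ≈ 503.5 drums

Annual demand D = 2,220 × 12 = 26,640.
EOQ = √(2DS/H) = √(2 × 26,640 × 236 / 12.4) ≈ 1006.99.
Average inventory = Q*/2 ≈ 1006.99 / 2 = 503.497.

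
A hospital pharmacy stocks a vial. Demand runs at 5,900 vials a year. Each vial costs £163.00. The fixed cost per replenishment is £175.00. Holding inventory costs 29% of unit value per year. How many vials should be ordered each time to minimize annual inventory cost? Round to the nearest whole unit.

Holding cost H = 0.29 × £163.00 = £47.2700 per unit per year.
EOQ = √(2DS / H) = √(2 × 5,900 × 175 / 47.27).
= √(2,065,000 / 47.27) = √43,685.2126 ≈ 209.010.

Q* ≈ 209 vials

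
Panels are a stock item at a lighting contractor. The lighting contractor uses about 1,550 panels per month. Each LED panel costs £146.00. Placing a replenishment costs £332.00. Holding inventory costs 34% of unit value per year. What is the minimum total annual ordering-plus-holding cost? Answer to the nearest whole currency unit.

TC* ≈ £24,760

Annual demand D = 1,550 × 12 = 18,600.
Holding cost H = 0.34 × £146.00 = £49.6400 per unit per year.
The optimal lot size = √(2DS/H) = √(2 × 18,600 × 332 / 49.64) ≈ 498.80.
At the optimum the two cost components are equal, so total cost = 2·(Q*/2)H = Q*·H.
Minimum total = √(2DSH) = √(2 × 18,600 × 332 × 49.64) ≈ 24760.328.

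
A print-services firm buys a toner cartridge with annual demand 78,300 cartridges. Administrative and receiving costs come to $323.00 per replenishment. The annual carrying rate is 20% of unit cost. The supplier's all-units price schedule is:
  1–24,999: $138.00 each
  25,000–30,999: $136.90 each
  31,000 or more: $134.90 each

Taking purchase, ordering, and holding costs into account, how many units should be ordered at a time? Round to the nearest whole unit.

Q* ≈ 1,354 cartridges

Holding cost per unit per year at price C is H = 0.20·C.
Candidates are each tier's EOQ (if it falls in that tier) and each price-break quantity.
EOQ at $138.00 = 1353.8 (feasible in tier 1): TC = 78,300×$138.00 + (78,300/1353.8)×323 + (1353.8/2)×0.20×$138.00 = $10,842,763.86.
EOQ at $136.90 = 1359.2 < 25000, so use break Q=25000: TC = 78,300×$136.90 + (78,300/25000.0)×323 + (25000.0/2)×0.20×$136.90 = $11,062,531.64.
EOQ at $134.90 = 1369.2 < 31000, so use break Q=31000: TC = 78,300×$134.90 + (78,300/31000.0)×323 + (31000.0/2)×0.20×$134.90 = $10,981,675.84.
Lowest total cost is $10,842,763.86 at Q = 1353.8.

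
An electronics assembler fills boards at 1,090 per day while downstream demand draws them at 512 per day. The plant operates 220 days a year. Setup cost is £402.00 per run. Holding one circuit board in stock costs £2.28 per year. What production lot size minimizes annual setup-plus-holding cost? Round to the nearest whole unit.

Q* ≈ 8,655 boards

Annual demand D = 512 × 220 = 112,640.
Production build-up factor (1 − d/p) = 1 − 512/1,090 = 0.5303.
Q* = √(2DS / (H(1 − d/p))) = √(2 × 112,640 × 402 / (2.28 × 0.5303)).
= √(90,562,560 / 1.209) ≈ 8654.784.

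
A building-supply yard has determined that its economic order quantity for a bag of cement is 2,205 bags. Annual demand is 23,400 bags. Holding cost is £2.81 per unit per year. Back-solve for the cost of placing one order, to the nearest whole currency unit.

S ≈ £292

Invert the EOQ relation Q*² = 2DS/H.
From Q* = √(2DS/H): S = Q*²H / (2D) = 2,205² × 2.81 / (2 × 23,400) = 291.9293.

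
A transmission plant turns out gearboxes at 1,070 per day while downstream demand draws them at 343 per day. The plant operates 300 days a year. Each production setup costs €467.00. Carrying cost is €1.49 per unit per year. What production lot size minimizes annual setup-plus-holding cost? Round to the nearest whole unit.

Q* ≈ 9,743 gearboxes

Annual demand D = 343 × 300 = 102,900.
Production build-up factor (1 − d/p) = 1 − 343/1,070 = 0.6794.
Q* = √(2DS / (H(1 − d/p))) = √(2 × 102,900 × 467 / (1.49 × 0.6794)).
= √(96,108,600 / 1.0124) ≈ 9743.448.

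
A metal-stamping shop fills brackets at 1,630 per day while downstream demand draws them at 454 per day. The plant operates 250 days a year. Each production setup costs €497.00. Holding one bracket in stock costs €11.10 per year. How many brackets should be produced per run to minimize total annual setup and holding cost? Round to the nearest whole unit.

Annual demand D = 454 × 250 = 113,500.
Production build-up factor (1 − d/p) = 1 − 454/1,630 = 0.7215.
Q* = √(2DS / (H(1 − d/p))) = √(2 × 113,500 × 497 / (11.1 × 0.7215)).
= √(112,819,000 / 8.0083) ≈ 3753.356.

Q* ≈ 3,753 brackets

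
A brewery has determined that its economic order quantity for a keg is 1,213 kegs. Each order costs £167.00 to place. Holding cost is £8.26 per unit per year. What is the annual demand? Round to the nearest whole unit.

D ≈ 36,388 kegs per year

Invert the EOQ relation Q*² = 2DS/H.
From Q* = √(2DS/H): D = Q*²H / (2S) = 1,213² × 8.26 / (2 × 167) = 36387.748.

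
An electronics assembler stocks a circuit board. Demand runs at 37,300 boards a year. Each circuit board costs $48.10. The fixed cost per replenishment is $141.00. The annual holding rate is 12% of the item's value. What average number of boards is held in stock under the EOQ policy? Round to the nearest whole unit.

Average inventory ≈ 675 boards

Holding cost H = 0.12 × $48.10 = $5.7720 per unit per year.
Q* = √(2DS/H) = √(2 × 37,300 × 141 / 5.772) ≈ 1349.94.
Average inventory = Q*/2 ≈ 1349.94 / 2 = 674.972.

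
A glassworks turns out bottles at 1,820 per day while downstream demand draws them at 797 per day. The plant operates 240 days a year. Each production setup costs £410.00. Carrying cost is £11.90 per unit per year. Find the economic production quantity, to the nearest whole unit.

Q* ≈ 4,842 bottles

Annual demand D = 797 × 240 = 191,280.
Production build-up factor (1 − d/p) = 1 − 797/1,820 = 0.5621.
Q* = √(2DS / (H(1 − d/p))) = √(2 × 191,280 × 410 / (11.9 × 0.5621)).
= √(156,849,600 / 6.6888) ≈ 4842.461.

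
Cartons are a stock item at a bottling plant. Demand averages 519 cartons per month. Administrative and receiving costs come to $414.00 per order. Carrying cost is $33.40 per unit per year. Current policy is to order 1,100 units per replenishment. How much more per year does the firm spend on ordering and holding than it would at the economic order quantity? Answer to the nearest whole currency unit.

Extra cost ≈ $7,590 per year

Annual demand D = 519 × 12 = 6,228.
EOQ = √(2DS/H) = √(2 × 6,228 × 414 / 33.4) ≈ 392.93.
Cost at Q* = (D/Q*)S + (Q*/2)H = √(2DSH) ≈ $13,123.89.
Cost at Q = 1,100: (6,228/1,100)×414 + (1,100/2)×33.4 = $2,343.99 + $18,370.00 = $20,713.99.
Excess = $20,713.99 − $13,123.89 = $7,590.10.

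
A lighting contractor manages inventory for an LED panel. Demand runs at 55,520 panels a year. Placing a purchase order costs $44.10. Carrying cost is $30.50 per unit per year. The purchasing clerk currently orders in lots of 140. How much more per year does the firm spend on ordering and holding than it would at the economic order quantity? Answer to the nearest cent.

Extra cost ≈ $7,402.74 per year

EOQ = √(2DS/H) = √(2 × 55,520 × 44.1 / 30.5) ≈ 400.69.
Cost at Q* = (D/Q*)S + (Q*/2)H = √(2DSH) ≈ $12,221.06.
Cost at Q = 140: (55,520/140)×44.1 + (140/2)×30.5 = $17,488.80 + $2,135.00 = $19,623.80.
Excess = $19,623.80 − $12,221.06 = $7,402.74.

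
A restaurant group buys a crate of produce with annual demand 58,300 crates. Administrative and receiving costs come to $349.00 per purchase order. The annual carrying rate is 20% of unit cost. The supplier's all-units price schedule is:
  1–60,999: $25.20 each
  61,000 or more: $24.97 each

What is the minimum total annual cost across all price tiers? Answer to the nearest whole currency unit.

Holding cost per unit per year at price C is H = 0.20·C.
For each price level, check whether its EOQ is feasible; otherwise the best quantity at that price is the breakpoint.
EOQ at $25.20 = 2841.5 (feasible in tier 1): TC = 58,300×$25.20 + (58,300/2841.5)×349 + (2841.5/2)×0.20×$25.20 = $1,483,481.13.
EOQ at $24.97 = 2854.6 < 61000, so use break Q=61000: TC = 58,300×$24.97 + (58,300/61000.0)×349 + (61000.0/2)×0.20×$24.97 = $1,608,401.55.
Lowest total cost among the candidates is at Q = 2841.5.

TC* ≈ $1,483,481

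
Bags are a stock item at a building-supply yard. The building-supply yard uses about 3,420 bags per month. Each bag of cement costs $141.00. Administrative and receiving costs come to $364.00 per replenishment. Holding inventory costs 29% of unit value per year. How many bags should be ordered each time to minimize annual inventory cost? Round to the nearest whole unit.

Annual demand D = 3,420 × 12 = 41,040.
Holding cost H = 0.29 × $141.00 = $40.8900 per unit per year.
EOQ = √(2DS / H) = √(2 × 41,040 × 364 / 40.89).
= √(29,877,120 / 40.89) = √730,670.5796 ≈ 854.793.

Q* ≈ 855 bags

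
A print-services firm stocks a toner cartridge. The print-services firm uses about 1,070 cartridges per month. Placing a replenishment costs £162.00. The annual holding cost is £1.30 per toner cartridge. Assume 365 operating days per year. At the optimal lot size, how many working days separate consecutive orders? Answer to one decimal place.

T ≈ 50.9 days

Annual demand D = 1,070 × 12 = 12,840.
The optimal lot size = √(2DS/H) = √(2 × 12,840 × 162 / 1.3) ≈ 1788.89.
Cycle time = Q*/D × 365 = 1788.89 / 12,840 × 365 ≈ 50.852 days.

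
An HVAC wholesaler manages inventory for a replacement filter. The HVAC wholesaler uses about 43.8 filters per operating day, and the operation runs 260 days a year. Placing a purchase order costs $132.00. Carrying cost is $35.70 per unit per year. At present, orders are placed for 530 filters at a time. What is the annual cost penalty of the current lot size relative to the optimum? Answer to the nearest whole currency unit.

Extra cost ≈ $1,937 per year

Annual demand D = 43.8 × 260 = 11,388.
EOQ = √(2DS/H) = √(2 × 11,388 × 132 / 35.7) ≈ 290.20.
Cost at Q* = (D/Q*)S + (Q*/2)H = √(2DSH) ≈ $10,360.00.
Cost at Q = 530: (11,388/530)×132 + (530/2)×35.7 = $2,836.26 + $9,460.50 = $12,296.76.
Excess = $12,296.76 − $10,360.00 = $1,936.76.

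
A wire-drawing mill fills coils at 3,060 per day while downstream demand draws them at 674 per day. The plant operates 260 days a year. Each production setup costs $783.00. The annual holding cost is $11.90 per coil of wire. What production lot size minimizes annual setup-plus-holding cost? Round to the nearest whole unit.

Annual demand D = 674 × 260 = 175,240.
Production build-up factor (1 − d/p) = 1 − 674/3,060 = 0.7797.
Q* = √(2DS / (H(1 − d/p))) = √(2 × 175,240 × 783 / (11.9 × 0.7797)).
= √(274,425,840 / 9.2789) ≈ 5438.317.

Q* ≈ 5,438 coils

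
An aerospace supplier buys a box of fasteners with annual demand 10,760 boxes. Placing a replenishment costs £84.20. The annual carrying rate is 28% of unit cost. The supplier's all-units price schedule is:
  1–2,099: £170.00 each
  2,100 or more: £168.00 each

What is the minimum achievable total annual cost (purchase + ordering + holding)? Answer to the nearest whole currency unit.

TC* ≈ £1,838,487

Holding cost per unit per year at price C is H = 0.28·C.
Candidates are each tier's EOQ (if it falls in that tier) and each price-break quantity.
EOQ at £170.00 = 195.1 (feasible in tier 1): TC = 10,760×£170.00 + (10,760/195.1)×84.2 + (195.1/2)×0.28×£170.00 = £1,838,487.11.
EOQ at £168.00 = 196.3 < 2100, so use break Q=2100: TC = 10,760×£168.00 + (10,760/2100.0)×84.2 + (2100.0/2)×0.28×£168.00 = £1,857,503.42.
Lowest total cost among the candidates is at Q = 195.1.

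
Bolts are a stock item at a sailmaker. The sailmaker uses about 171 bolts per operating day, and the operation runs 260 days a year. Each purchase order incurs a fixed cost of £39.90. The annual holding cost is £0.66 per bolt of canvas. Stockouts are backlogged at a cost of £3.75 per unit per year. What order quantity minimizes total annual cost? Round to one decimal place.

Annual demand D = 171 × 260 = 44,460.
With planned backorders, Q* = √(2DS/H) · √((H+B)/B).
√(2DS/H) = √(2 × 44,460 × 39.9 / 0.66) = 2318.538.
√((H+B)/B) = √((0.66+3.75)/3.75) = 1.0844.
Q* ≈ 2514.304.

Q* ≈ 2,514.3 bolts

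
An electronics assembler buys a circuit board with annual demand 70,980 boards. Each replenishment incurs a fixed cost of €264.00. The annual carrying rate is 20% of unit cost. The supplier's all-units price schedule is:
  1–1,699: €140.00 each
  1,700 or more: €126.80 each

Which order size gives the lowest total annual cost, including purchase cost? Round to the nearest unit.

Holding cost per unit per year at price C is H = 0.20·C.
Candidates are each tier's EOQ (if it falls in that tier) and each price-break quantity.
EOQ at €140.00 = 1156.9 (feasible in tier 1): TC = 70,980×€140.00 + (70,980/1156.9)×264 + (1156.9/2)×0.20×€140.00 = €9,969,593.95.
EOQ at €126.80 = 1215.7 < 1700, so use break Q=1700: TC = 70,980×€126.80 + (70,980/1700.0)×264 + (1700.0/2)×0.20×€126.80 = €9,032,842.78.
Lowest total cost is €9,032,842.78 at Q = 1700.0.

Q* ≈ 1,700 boards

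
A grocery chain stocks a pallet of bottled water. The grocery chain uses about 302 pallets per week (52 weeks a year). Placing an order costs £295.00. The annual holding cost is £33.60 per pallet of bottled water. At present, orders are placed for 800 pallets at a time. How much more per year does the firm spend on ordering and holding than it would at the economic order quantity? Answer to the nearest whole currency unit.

Annual demand D = 302 × 52 = 15,704.
EOQ = √(2DS/H) = √(2 × 15,704 × 295 / 33.6) ≈ 525.12.
Cost at Q* = (D/Q*)S + (Q*/2)H = √(2DSH) ≈ £17,644.15.
Cost at Q = 800: (15,704/800)×295 + (800/2)×33.6 = £5,790.85 + £13,440.00 = £19,230.85.
Excess = £19,230.85 − £17,644.15 = £1,586.70.

Extra cost ≈ £1,587 per year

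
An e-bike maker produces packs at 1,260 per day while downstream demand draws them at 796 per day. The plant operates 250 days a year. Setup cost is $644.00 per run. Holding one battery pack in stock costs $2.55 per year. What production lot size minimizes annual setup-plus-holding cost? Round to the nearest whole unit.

Q* ≈ 16,521 packs

Annual demand D = 796 × 250 = 199,000.
Production build-up factor (1 − d/p) = 1 − 796/1,260 = 0.3683.
Q* = √(2DS / (H(1 − d/p))) = √(2 × 199,000 × 644 / (2.55 × 0.3683)).
= √(256,312,000 / 0.939) ≈ 16521.165.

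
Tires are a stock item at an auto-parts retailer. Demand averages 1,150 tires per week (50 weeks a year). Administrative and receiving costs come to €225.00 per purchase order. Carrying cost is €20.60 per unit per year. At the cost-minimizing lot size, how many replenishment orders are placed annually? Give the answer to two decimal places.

N ≈ 51.31 orders per year

Annual demand D = 1,150 × 50 = 57,500.
EOQ = √(2DS/H) = √(2 × 57,500 × 225 / 20.6) ≈ 1120.74.
Orders per year = D / Q* = 57,500 / 1120.74 ≈ 51.305.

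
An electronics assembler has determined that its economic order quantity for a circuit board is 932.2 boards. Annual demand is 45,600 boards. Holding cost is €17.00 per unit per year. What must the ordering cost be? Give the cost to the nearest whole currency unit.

Squaring Q* = √(2DS/H) gives Q*² = 2DS/H.
From Q* = √(2DS/H): S = Q*²H / (2D) = 932.2² × 17 / (2 × 45,600) = 161.9841.

S ≈ €162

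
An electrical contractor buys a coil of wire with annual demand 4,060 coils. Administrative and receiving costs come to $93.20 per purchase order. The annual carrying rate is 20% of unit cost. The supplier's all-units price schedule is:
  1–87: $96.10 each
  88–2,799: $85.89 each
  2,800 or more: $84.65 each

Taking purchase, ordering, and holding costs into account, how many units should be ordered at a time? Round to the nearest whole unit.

Q* ≈ 210 coils

Holding cost per unit per year at price C is H = 0.20·C.
For each price level, check whether its EOQ is feasible; otherwise the best quantity at that price is the breakpoint.
Tier 1 ($96.10): EOQ = 198.4 exceeds tier's upper bound 87, so this tier is dominated.
EOQ at $85.89 = 209.9 (feasible in tier 2): TC = 4,060×$85.89 + (4,060/209.9)×93.2 + (209.9/2)×0.20×$85.89 = $352,318.96.
EOQ at $84.65 = 211.4 < 2800, so use break Q=2800: TC = 4,060×$84.65 + (4,060/2800.0)×93.2 + (2800.0/2)×0.20×$84.65 = $367,516.14.
Lowest total cost is $352,318.96 at Q = 209.9.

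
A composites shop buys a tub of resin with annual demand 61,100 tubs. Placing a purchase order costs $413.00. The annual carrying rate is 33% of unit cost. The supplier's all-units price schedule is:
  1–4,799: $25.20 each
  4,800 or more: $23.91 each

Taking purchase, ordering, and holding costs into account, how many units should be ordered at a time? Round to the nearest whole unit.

Holding cost per unit per year at price C is H = 0.33·C.
For each price level, check whether its EOQ is feasible; otherwise the best quantity at that price is the breakpoint.
EOQ at $25.20 = 2463.5 (feasible in tier 1): TC = 61,100×$25.20 + (61,100/2463.5)×413 + (2463.5/2)×0.33×$25.20 = $1,560,206.50.
EOQ at $23.91 = 2529.1 < 4800, so use break Q=4800: TC = 61,100×$23.91 + (61,100/4800.0)×413 + (4800.0/2)×0.33×$23.91 = $1,485,094.87.
Lowest total cost is $1,485,094.87 at Q = 4800.0.

Q* ≈ 4,800 tubs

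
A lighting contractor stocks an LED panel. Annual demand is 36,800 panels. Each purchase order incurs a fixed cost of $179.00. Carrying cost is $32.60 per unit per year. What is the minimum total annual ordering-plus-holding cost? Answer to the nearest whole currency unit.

TC* ≈ $20,724

EOQ = √(2DS/H) = √(2 × 36,800 × 179 / 32.6) ≈ 635.71.
At the optimum the two cost components are equal, so total cost = 2·(Q*/2)H = Q*·H.
Minimum total = √(2DSH) = √(2 × 36,800 × 179 × 32.6) ≈ 20724.030.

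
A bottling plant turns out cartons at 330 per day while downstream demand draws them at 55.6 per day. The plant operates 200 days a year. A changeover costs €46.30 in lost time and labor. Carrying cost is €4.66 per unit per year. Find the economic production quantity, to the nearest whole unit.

Annual demand D = 55.6 × 200 = 11,120.
Production build-up factor (1 − d/p) = 1 − 55.6/330 = 0.8315.
Q* = √(2DS / (H(1 − d/p))) = √(2 × 11,120 × 46.3 / (4.66 × 0.8315)).
= √(1,029,712 / 3.8749) ≈ 515.501.

Q* ≈ 516 cartons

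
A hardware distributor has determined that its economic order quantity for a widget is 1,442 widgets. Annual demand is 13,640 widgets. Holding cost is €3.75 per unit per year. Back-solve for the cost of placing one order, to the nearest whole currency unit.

Squaring Q* = √(2DS/H) gives Q*² = 2DS/H.
From Q* = √(2DS/H): S = Q*²H / (2D) = 1,442² × 3.75 / (2 × 13,640) = 285.8363.

S ≈ €286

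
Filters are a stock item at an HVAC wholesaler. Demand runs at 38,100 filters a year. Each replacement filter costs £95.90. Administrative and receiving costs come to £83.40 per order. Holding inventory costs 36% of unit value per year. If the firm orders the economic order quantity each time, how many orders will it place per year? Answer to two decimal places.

Holding cost H = 0.36 × £95.90 = £34.5240 per unit per year.
EOQ = √(2DS/H) = √(2 × 38,100 × 83.4 / 34.524) ≈ 429.04.
Orders per year = D / Q* = 38,100 / 429.04 ≈ 88.802.

N ≈ 88.80 orders per year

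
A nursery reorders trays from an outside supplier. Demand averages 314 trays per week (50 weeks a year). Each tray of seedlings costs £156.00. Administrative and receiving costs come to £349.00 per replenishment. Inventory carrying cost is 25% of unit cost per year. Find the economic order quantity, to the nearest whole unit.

Q* ≈ 530 trays

Annual demand D = 314 × 50 = 15,700.
Holding cost H = 0.25 × £156.00 = £39.0000 per unit per year.
EOQ = √(2DS / H) = √(2 × 15,700 × 349 / 39).
= √(10,958,600 / 39) = √280,989.7436 ≈ 530.085.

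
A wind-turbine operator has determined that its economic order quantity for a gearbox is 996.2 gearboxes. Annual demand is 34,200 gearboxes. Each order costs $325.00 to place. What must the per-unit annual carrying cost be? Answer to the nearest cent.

H ≈ $22.40

Invert the EOQ relation Q*² = 2DS/H.
From Q* = √(2DS/H): H = 2DS / Q*² = 2 × 34,200 × 325 / 996.2² = 22.3999.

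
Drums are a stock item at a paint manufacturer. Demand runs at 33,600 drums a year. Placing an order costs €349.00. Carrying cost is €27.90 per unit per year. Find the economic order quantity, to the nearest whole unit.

Q* ≈ 917 drums

EOQ = √(2DS / H) = √(2 × 33,600 × 349 / 27.9).
= √(23,452,800 / 27.9) = √840,602.1505 ≈ 916.844.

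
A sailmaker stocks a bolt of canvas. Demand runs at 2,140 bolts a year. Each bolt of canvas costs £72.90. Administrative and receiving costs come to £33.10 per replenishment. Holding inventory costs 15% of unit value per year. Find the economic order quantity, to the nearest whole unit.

Q* ≈ 114 bolts

Holding cost H = 0.15 × £72.90 = £10.9350 per unit per year.
EOQ = √(2DS / H) = √(2 × 2,140 × 33.1 / 10.935).
= √(141,668 / 10.935) = √12,955.4641 ≈ 113.822.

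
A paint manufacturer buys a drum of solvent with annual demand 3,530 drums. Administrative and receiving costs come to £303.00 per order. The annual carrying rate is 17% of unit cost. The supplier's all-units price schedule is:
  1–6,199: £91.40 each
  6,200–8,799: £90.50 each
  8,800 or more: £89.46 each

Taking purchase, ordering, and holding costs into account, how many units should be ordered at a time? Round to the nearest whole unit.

Q* ≈ 371 drums

Holding cost per unit per year at price C is H = 0.17·C.
Candidates are each tier's EOQ (if it falls in that tier) and each price-break quantity.
EOQ at £91.40 = 371.0 (feasible in tier 1): TC = 3,530×£91.40 + (3,530/371.0)×303 + (371.0/2)×0.17×£91.40 = £328,407.29.
EOQ at £90.50 = 372.9 < 6200, so use break Q=6200: TC = 3,530×£90.50 + (3,530/6200.0)×303 + (6200.0/2)×0.17×£90.50 = £367,331.01.
EOQ at £89.46 = 375.0 < 8800, so use break Q=8800: TC = 3,530×£89.46 + (3,530/8800.0)×303 + (8800.0/2)×0.17×£89.46 = £382,831.42.
Lowest total cost is £328,407.29 at Q = 371.0.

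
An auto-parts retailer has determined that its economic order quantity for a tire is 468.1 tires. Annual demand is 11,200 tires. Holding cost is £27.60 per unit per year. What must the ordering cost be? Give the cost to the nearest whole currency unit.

S ≈ £270

The basic EOQ model gives Q* = √(2DS/H); rearrange for the unknown.
From Q* = √(2DS/H): S = Q*²H / (2D) = 468.1² × 27.6 / (2 × 11,200) = 269.9842.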